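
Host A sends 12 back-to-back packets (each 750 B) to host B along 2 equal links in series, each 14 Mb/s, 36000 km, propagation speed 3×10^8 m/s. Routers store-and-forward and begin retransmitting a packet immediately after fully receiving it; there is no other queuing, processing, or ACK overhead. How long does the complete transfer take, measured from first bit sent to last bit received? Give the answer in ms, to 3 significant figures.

Per-hop transmission t_tx = L/R = 6000/14000000 = 0.428571 ms.
Per-hop propagation t_prop = 36000000/300000000 = 120 ms.
Pipeline fill: first packet needs 2·t_tx to clear all hops; remaining 11 packets each add one t_tx.
Total = (2+12-1)·t_tx + 2·t_prop = 13·0.428571 + 2·120 = 246 ms.

246 ms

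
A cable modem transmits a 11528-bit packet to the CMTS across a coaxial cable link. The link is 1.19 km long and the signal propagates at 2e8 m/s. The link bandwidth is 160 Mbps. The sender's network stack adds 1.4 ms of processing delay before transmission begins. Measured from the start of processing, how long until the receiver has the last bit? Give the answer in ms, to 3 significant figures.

Transmission delay = L/R = 11528 / 160000000 = 0.07205 ms.
Propagation delay = d/s = 1190 m / 200000000 m/s = 0.00595 ms.
Plus processing delay 1.4 ms = 1.4 ms.
Total = 1.48 ms.

1.48 ms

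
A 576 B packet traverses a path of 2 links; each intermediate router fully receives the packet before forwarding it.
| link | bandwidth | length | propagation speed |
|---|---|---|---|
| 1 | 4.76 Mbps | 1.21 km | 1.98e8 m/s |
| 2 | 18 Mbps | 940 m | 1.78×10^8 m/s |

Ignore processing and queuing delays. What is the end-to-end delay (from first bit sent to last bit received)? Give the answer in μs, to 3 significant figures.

L = 576 × 8 = 4608 bits.
Transmission delays (L/R per hop): 968.067, 256 μs; sum = 1224.07 μs.
Propagation delays (d/s per hop): 6.11111, 5.2809 μs; sum = 11.392 μs.
End-to-end = 1240 μs.

1240 μs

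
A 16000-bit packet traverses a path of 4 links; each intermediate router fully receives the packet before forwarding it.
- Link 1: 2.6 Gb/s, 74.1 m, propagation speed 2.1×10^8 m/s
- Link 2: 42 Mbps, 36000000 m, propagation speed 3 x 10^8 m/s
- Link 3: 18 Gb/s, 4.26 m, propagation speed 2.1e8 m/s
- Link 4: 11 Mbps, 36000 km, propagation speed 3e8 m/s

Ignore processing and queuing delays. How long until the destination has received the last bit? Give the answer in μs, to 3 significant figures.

242000 μs

Transmission delays (L/R per hop): 6.15385, 380.952, 0.888889, 1454.55 μs; sum = 1842.54 μs.
Propagation delays (d/s per hop): 0.352857, 120000, 0.0202857, 120000 μs; sum = 240000 μs.
End-to-end = 242000 μs.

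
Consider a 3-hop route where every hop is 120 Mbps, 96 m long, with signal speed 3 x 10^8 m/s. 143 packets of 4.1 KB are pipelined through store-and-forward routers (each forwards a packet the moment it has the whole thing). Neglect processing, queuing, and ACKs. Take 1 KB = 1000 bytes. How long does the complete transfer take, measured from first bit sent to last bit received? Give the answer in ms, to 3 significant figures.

39.6 ms

Per-hop transmission t_tx = L/R = 32800/120000000 = 0.273333 ms.
Per-hop propagation t_prop = 96/300000000 = 0.00032 ms.
Pipeline fill: first packet needs 3·t_tx to clear all hops; remaining 142 packets each add one t_tx.
Total = (3+143-1)·t_tx + 3·t_prop = 145·0.273333 + 3·0.00032 = 39.6 ms.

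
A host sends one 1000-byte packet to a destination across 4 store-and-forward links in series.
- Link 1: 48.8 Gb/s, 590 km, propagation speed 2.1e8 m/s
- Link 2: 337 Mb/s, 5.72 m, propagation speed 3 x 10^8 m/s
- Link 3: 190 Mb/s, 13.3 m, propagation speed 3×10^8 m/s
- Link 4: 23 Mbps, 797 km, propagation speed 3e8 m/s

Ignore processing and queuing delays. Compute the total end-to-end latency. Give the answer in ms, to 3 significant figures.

L = 1000 × 8 = 8000 bits.
Transmission delays (L/R per hop): 0.000163934, 0.0237389, 0.0421053, 0.347826 ms; sum = 0.413834 ms.
Propagation delays (d/s per hop): 2.80952, 1.90667e-05, 4.43333e-05, 2.65667 ms; sum = 5.46625 ms.
End-to-end = 5.88 ms.

5.88 ms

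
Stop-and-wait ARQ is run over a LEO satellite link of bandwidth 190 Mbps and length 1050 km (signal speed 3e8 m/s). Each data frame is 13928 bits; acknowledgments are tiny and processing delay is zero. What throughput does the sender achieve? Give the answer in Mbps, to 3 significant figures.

1.97 Mbps

t_tx = L/R = 13928/190000000 = 7.33053e-05 s.
t_prop = 1050000/300000000 = 0.0035 s; RTT = 0.007 s.
Cycle = t_tx + RTT = 0.00707331 s.
Throughput = L / cycle = 13928 / 0.00707331 = 1.97 Mbps.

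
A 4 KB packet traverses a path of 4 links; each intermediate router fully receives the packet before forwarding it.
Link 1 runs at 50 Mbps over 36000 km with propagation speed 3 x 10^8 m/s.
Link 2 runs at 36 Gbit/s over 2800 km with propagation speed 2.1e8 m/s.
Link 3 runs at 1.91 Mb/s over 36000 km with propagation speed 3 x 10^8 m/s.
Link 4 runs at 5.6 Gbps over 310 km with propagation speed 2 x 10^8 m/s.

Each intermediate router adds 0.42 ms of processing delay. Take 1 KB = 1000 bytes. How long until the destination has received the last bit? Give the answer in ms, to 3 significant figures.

L = 32000 bits.
Transmission delays (L/R per hop): 0.64, 0.000888889, 16.7539, 0.00571429 ms; sum = 17.4005 ms.
Propagation delays (d/s per hop): 120, 13.3333, 120, 1.55 ms; sum = 254.883 ms.
Processing at 3 router(s): 3 × 0.42 ms = 1.26 ms.
End-to-end = 274 ms.

274 ms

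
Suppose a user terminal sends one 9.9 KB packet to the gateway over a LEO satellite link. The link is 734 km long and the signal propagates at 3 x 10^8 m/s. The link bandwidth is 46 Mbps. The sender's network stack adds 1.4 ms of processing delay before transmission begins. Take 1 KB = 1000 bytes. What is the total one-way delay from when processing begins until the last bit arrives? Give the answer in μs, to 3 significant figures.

L = 79200 bits.
Transmission delay = L/R = 79200 / 46000000 = 1721.74 μs.
Propagation delay = d/s = 734000 m / 300000000 m/s = 2446.67 μs.
Plus processing delay 1.4 ms = 1400 μs.
Total = 5570 μs.

5570 μs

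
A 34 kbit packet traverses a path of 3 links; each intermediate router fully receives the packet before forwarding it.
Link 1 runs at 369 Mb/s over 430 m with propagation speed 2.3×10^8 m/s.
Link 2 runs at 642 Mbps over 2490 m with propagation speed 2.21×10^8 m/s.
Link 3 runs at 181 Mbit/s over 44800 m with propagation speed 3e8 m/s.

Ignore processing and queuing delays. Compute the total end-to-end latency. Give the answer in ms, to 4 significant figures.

0.4954 ms

L = 34000 bits.
Transmission delays (L/R per hop): 0.0921409, 0.0529595, 0.187845 ms; sum = 0.332946 ms.
Propagation delays (d/s per hop): 0.00186957, 0.011267, 0.149333 ms; sum = 0.16247 ms.
End-to-end = 0.4954 ms.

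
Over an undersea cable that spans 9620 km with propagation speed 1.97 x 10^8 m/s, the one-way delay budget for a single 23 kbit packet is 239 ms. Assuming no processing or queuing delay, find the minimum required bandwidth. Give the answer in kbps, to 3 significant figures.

121 kbps

Propagation delay = 9620000 / 197000000 = 48.8325 ms.
Transmission budget = 239 − 48.8325 = 190.168 ms.
R ≥ L / t_tx = 23000 bits / 0.190168 s = 121 kbps.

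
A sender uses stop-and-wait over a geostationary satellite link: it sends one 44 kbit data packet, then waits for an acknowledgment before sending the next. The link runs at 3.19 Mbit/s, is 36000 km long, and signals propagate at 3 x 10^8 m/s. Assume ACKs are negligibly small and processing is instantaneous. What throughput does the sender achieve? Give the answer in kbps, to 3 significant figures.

t_tx = L/R = 44000/3190000 = 0.0137931 s.
t_prop = 36000000/300000000 = 0.12 s; RTT = 0.24 s.
Cycle = t_tx + RTT = 0.253793 s.
Throughput = L / cycle = 44000 / 0.253793 = 173 kbps.

173 kbps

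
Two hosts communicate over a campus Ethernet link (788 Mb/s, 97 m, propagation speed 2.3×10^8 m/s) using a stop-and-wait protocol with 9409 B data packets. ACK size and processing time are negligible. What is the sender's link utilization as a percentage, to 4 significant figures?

99.12 %

t_tx = L/R = 75272/788000000 = 9.55228e-05 s.
t_prop = 97/2.3e+08 = 4.21739e-07 s; RTT = 8.43478e-07 s.
Cycle = t_tx + RTT = 9.63663e-05 s.
Utilization = t_tx / cycle = 9.55228e-05/9.63663e-05 = 99.12 %.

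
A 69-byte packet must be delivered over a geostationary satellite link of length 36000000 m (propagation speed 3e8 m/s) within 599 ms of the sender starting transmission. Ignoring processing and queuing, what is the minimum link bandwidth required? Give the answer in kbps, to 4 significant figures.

L = 552 bits.
Propagation delay = 36000000 / 300000000 = 120 ms.
Transmission budget = 599 − 120 = 479 ms.
R ≥ L / t_tx = 552 bits / 0.479 s = 1.152 kbps.

1.152 kbps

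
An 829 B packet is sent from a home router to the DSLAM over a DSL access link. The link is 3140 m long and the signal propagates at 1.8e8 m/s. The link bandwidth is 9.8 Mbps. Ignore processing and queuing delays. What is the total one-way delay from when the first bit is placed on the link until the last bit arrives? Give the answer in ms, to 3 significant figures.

0.694 ms

L = 829 × 8 = 6632 bits.
Transmission delay = L/R = 6632 / 9800000 = 0.676735 ms.
Propagation delay = d/s = 3140 m / 180000000 m/s = 0.0174444 ms.
Total = 0.694 ms.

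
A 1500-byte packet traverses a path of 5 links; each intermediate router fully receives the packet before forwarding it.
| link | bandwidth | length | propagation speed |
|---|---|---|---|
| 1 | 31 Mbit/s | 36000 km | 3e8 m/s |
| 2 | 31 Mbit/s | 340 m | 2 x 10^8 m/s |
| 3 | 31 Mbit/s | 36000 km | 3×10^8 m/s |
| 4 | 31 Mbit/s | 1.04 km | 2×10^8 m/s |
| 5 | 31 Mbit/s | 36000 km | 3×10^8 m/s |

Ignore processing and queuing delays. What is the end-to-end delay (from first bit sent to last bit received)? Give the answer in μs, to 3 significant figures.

362000 μs

L = 1500 × 8 = 12000 bits.
Transmission delay per hop = L/R = 12000/31000000 = 387.097 μs; 5 hops → 1935.48 μs.
Propagation delays (d/s per hop): 120000, 1.7, 120000, 5.2, 120000 μs; sum = 360007 μs.
End-to-end = 362000 μs.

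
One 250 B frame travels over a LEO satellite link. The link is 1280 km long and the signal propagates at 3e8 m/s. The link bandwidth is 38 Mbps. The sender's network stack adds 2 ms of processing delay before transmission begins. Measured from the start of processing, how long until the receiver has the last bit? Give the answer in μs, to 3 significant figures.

L = 250 × 8 = 2000 bits.
Transmission delay = L/R = 2000 / 38000000 = 52.6316 μs.
Propagation delay = d/s = 1280000 m / 300000000 m/s = 4266.67 μs.
Plus processing delay 2 ms = 2000 μs.
Total = 6320 μs.

6320 μs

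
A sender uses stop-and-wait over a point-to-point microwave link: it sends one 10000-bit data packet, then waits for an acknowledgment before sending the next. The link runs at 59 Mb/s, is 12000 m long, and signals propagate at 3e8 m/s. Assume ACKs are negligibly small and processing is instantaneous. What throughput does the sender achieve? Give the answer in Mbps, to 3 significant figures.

40.1 Mbps

t_tx = L/R = 10000/59000000 = 0.000169492 s.
t_prop = 12000/300000000 = 4e-05 s; RTT = 8e-05 s.
Cycle = t_tx + RTT = 0.000249492 s.
Throughput = L / cycle = 10000 / 0.000249492 = 40.1 Mbps.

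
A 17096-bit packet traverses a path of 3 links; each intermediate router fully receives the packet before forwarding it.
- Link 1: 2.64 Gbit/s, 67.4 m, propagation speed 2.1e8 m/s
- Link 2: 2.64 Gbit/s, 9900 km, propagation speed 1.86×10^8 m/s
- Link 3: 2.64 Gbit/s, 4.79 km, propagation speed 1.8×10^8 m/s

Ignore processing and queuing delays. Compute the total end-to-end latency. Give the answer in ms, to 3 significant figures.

Transmission delay per hop = L/R = 17096/2640000000 = 0.00647576 ms; 3 hops → 0.0194273 ms.
Propagation delays (d/s per hop): 0.000320952, 53.2258, 0.0266111 ms; sum = 53.2527 ms.
End-to-end = 53.3 ms.

53.3 ms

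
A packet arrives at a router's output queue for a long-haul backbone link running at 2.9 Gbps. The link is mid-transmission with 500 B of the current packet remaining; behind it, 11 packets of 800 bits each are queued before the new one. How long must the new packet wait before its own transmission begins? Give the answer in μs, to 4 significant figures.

4.414 μs

Each queued packet: L/R = 800/2900000000 = 0.275862 μs.
11 queued → 3.03448 μs.
Plus remaining 4000 bits of current packet: 1.37931 μs.
Queuing delay = 4.414 μs.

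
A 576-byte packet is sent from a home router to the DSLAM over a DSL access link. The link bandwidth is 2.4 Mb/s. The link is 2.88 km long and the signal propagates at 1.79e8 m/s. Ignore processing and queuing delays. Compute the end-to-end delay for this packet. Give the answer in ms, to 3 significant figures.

L = 576 × 8 = 4608 bits.
Transmission delay = L/R = 4608 / 2400000 = 1.92 ms.
Propagation delay = d/s = 2880 m / 179000000 m/s = 0.0160894 ms.
Total = 1.94 ms.

1.94 ms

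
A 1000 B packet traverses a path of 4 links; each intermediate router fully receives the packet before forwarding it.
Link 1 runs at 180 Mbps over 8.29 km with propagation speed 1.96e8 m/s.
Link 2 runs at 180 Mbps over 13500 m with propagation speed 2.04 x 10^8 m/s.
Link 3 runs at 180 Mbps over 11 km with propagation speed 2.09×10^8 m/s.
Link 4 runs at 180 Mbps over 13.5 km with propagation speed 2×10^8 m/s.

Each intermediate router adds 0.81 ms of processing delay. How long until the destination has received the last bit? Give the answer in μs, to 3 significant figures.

L = 1000 × 8 = 8000 bits.
Transmission delay per hop = L/R = 8000/180000000 = 44.4444 μs; 4 hops → 177.778 μs.
Propagation delays (d/s per hop): 42.2959, 66.1765, 52.6316, 67.5 μs; sum = 228.604 μs.
Processing at 3 router(s): 3 × 0.81 ms = 2430 μs.
End-to-end = 2840 μs.

2840 μs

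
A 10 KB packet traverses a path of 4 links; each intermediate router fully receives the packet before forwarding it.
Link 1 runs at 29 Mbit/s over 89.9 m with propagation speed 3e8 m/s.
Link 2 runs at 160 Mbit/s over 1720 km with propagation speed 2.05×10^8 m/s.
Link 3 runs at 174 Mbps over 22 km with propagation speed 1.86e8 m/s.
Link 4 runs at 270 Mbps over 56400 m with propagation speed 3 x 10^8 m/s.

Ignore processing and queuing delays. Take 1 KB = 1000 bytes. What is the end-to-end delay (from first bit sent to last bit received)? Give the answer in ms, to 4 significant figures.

12.71 ms

L = 80000 bits.
Transmission delays (L/R per hop): 2.75862, 0.5, 0.45977, 0.296296 ms; sum = 4.01469 ms.
Propagation delays (d/s per hop): 0.000299667, 8.39024, 0.11828, 0.188 ms; sum = 8.69682 ms.
End-to-end = 12.71 ms.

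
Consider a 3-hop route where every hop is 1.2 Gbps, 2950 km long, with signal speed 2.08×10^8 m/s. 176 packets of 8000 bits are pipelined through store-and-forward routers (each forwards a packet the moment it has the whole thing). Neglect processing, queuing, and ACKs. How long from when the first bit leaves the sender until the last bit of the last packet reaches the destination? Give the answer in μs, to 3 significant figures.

43700 μs

Per-hop transmission t_tx = L/R = 8000/1200000000 = 6.66667 μs.
Per-hop propagation t_prop = 2950000/208000000 = 14182.7 μs.
Pipeline fill: first packet needs 3·t_tx to clear all hops; remaining 175 packets each add one t_tx.
Total = (3+176-1)·t_tx + 3·t_prop = 178·6.66667 + 3·14182.7 = 43700 μs.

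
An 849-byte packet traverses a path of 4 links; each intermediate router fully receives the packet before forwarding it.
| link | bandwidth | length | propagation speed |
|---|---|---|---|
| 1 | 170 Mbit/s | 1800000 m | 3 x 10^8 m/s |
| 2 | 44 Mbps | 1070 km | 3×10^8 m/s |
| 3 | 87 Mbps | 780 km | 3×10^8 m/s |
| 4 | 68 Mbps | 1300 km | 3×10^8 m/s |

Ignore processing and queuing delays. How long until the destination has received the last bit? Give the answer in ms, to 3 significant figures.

16.9 ms

L = 849 × 8 = 6792 bits.
Transmission delays (L/R per hop): 0.0399529, 0.154364, 0.078069, 0.0998824 ms; sum = 0.372268 ms.
Propagation delays (d/s per hop): 6, 3.56667, 2.6, 4.33333 ms; sum = 16.5 ms.
End-to-end = 16.9 ms.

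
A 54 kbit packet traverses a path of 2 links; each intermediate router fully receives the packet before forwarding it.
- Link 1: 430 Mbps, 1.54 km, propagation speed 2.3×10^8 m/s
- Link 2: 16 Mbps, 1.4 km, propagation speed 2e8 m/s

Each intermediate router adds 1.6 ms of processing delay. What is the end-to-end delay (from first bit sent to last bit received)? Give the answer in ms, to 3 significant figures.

L = 54000 bits.
Transmission delays (L/R per hop): 0.125581, 3.375 ms; sum = 3.50058 ms.
Propagation delays (d/s per hop): 0.00669565, 0.007 ms; sum = 0.0136957 ms.
Processing at 1 router(s): 1 × 1.6 ms = 1.6 ms.
End-to-end = 5.11 ms.

5.11 ms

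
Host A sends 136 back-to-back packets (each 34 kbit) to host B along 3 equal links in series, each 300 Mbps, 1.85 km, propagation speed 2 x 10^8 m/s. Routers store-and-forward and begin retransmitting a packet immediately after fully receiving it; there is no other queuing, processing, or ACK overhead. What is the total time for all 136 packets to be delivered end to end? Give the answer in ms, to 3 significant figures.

Per-hop transmission t_tx = L/R = 34000/300000000 = 0.113333 ms.
Per-hop propagation t_prop = 1850/200000000 = 0.00925 ms.
Pipeline fill: first packet needs 3·t_tx to clear all hops; remaining 135 packets each add one t_tx.
Total = (3+136-1)·t_tx + 3·t_prop = 138·0.113333 + 3·0.00925 = 15.7 ms.

15.7 ms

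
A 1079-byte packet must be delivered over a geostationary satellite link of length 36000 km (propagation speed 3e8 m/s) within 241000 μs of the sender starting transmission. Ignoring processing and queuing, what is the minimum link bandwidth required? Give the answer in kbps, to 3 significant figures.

71.3 kbps

L = 8632 bits.
Propagation delay = 36000000 / 300000000 = 120000 μs.
Transmission budget = 241000 − 120000 = 121000 μs.
R ≥ L / t_tx = 8632 bits / 0.121 s = 71.3 kbps.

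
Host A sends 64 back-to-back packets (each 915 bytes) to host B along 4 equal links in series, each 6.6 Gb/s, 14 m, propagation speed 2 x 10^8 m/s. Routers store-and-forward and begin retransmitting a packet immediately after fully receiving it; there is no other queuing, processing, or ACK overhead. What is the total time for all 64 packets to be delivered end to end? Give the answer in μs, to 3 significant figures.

74.6 μs

Per-hop transmission t_tx = L/R = 7320/6600000000 = 1.10909 μs.
Per-hop propagation t_prop = 14/200000000 = 0.07 μs.
Pipeline fill: first packet needs 4·t_tx to clear all hops; remaining 63 packets each add one t_tx.
Total = (4+64-1)·t_tx + 4·t_prop = 67·1.10909 + 4·0.07 = 74.6 μs.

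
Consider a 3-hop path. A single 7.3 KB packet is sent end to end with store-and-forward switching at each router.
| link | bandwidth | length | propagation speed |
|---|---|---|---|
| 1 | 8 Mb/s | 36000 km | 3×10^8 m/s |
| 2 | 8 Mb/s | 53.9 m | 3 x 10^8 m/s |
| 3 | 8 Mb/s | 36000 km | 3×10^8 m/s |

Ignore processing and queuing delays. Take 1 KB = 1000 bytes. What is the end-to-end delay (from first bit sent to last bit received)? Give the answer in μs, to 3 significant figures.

L = 58400 bits.
Transmission delay per hop = L/R = 58400/8000000 = 7300 μs; 3 hops → 21900 μs.
Propagation delays (d/s per hop): 120000, 0.179667, 120000 μs; sum = 240000 μs.
End-to-end = 262000 μs.

262000 μs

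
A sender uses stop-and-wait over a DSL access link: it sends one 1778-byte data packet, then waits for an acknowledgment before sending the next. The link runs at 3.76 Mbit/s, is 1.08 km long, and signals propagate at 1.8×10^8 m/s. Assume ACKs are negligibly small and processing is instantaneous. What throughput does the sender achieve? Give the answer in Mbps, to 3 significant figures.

3.75 Mbps

t_tx = L/R = 14224/3760000 = 0.00378298 s.
t_prop = 1080/180000000 = 6e-06 s; RTT = 1.2e-05 s.
Cycle = t_tx + RTT = 0.00379498 s.
Throughput = L / cycle = 14224 / 0.00379498 = 3.75 Mbps.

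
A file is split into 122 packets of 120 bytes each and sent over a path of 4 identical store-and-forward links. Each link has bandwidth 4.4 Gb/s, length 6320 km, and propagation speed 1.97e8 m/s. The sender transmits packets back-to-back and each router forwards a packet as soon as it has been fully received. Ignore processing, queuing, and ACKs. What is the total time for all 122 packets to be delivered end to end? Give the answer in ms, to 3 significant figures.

Per-hop transmission t_tx = L/R = 960/4400000000 = 0.000218182 ms.
Per-hop propagation t_prop = 6320000/197000000 = 32.0812 ms.
Pipeline fill: first packet needs 4·t_tx to clear all hops; remaining 121 packets each add one t_tx.
Total = (4+122-1)·t_tx + 4·t_prop = 125·0.000218182 + 4·32.0812 = 128 ms.

128 ms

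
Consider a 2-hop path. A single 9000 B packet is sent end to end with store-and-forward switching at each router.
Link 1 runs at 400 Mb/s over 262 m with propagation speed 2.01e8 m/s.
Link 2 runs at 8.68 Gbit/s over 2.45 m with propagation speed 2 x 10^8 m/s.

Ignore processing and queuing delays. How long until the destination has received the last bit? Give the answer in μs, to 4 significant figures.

189.6 μs

L = 9000 × 8 = 72000 bits.
Transmission delays (L/R per hop): 180, 8.29493 μs; sum = 188.295 μs.
Propagation delays (d/s per hop): 1.30348, 0.01225 μs; sum = 1.31573 μs.
End-to-end = 189.6 μs.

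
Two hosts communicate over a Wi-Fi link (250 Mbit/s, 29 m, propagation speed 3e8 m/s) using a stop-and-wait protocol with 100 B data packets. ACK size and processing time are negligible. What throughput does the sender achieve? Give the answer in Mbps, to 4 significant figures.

t_tx = L/R = 800/250000000 = 3.2e-06 s.
t_prop = 29/300000000 = 9.66667e-08 s; RTT = 1.93333e-07 s.
Cycle = t_tx + RTT = 3.39333e-06 s.
Throughput = L / cycle = 800 / 3.39333e-06 = 235.8 Mbps.

235.8 Mbps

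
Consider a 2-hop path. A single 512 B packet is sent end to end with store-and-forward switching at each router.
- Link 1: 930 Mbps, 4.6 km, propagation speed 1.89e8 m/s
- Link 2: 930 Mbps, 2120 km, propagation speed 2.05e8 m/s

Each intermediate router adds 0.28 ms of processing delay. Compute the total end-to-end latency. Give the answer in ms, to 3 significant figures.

10.7 ms

L = 512 × 8 = 4096 bits.
Transmission delay per hop = L/R = 4096/930000000 = 0.0044043 ms; 2 hops → 0.0088086 ms.
Propagation delays (d/s per hop): 0.0243386, 10.3415 ms; sum = 10.3658 ms.
Processing at 1 router(s): 1 × 0.28 ms = 0.28 ms.
End-to-end = 10.7 ms.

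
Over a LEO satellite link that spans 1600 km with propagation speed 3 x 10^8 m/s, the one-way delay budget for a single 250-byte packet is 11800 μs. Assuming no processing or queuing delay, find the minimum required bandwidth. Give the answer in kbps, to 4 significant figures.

309.3 kbps

L = 2000 bits.
Propagation delay = 1600000 / 300000000 = 5333.33 μs.
Transmission budget = 11800 − 5333.33 = 6466.67 μs.
R ≥ L / t_tx = 2000 bits / 0.00646667 s = 309.3 kbps.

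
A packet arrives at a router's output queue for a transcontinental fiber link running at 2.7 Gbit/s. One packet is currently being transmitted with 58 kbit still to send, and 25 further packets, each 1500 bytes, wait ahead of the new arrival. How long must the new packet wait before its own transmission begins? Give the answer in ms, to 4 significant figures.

Each queued packet: L/R = 12000/2700000000 = 0.00444444 ms.
25 queued → 0.111111 ms.
Plus remaining 58000 bits of current packet: 0.0214815 ms.
Queuing delay = 0.1326 ms.

0.1326 ms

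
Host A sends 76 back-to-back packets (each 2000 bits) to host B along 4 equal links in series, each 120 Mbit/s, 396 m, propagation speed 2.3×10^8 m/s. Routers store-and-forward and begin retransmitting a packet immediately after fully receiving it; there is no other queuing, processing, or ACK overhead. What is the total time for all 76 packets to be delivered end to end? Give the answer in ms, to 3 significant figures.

Per-hop transmission t_tx = L/R = 2000/120000000 = 0.0166667 ms.
Per-hop propagation t_prop = 396/2.3e+08 = 0.00172174 ms.
Pipeline fill: first packet needs 4·t_tx to clear all hops; remaining 75 packets each add one t_tx.
Total = (4+76-1)·t_tx + 4·t_prop = 79·0.0166667 + 4·0.00172174 = 1.32 ms.

1.32 ms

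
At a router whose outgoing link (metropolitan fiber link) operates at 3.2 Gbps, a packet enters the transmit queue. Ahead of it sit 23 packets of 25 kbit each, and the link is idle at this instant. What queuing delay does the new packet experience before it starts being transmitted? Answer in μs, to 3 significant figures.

Each queued packet: L/R = 25000/3200000000 = 7.8125 μs.
23 queued → 179.688 μs.
Queuing delay = 180 μs.

180 μs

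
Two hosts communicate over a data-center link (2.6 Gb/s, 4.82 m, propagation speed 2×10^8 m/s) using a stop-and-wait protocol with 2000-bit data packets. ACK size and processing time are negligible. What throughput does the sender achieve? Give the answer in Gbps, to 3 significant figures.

t_tx = L/R = 2000/2600000000 = 7.69231e-07 s.
t_prop = 4.82/200000000 = 2.41e-08 s; RTT = 4.82e-08 s.
Cycle = t_tx + RTT = 8.17431e-07 s.
Throughput = L / cycle = 2000 / 8.17431e-07 = 2.45 Gbps.

2.45 Gbps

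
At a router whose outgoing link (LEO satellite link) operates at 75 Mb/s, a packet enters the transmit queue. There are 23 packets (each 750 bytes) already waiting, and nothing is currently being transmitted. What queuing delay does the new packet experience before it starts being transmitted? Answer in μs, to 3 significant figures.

1840 μs

Each queued packet: L/R = 6000/75000000 = 80 μs.
23 queued → 1840 μs.
Queuing delay = 1840 μs.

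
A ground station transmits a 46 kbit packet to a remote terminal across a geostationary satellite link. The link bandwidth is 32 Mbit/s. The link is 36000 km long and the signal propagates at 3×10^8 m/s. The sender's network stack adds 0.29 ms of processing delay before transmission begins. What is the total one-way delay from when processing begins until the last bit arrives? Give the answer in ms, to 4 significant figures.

121.7 ms

L = 46000 bits.
Transmission delay = L/R = 46000 / 32000000 = 1.4375 ms.
Propagation delay = d/s = 36000000 m / 300000000 m/s = 120 ms.
Plus processing delay 0.29 ms = 0.29 ms.
Total = 121.7 ms.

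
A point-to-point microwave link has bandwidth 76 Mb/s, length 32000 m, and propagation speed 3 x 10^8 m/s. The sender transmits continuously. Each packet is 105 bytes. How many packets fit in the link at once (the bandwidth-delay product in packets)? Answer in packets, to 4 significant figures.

Propagation delay = 32000 / 300000000 = 0.000106667 s.
BDP = R × t_prop = 76000000 × 0.000106667 = 8106.67 bits.
In packets of 840 bits: 9.651 packets.

9.651 packets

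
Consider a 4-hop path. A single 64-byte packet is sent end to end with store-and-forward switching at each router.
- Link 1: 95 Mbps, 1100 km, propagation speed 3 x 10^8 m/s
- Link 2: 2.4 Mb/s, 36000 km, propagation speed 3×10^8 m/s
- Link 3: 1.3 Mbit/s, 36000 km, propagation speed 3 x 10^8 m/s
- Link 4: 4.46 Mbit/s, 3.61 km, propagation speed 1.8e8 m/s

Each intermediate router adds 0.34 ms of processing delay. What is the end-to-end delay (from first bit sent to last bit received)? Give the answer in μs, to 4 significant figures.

L = 64 × 8 = 512 bits.
Transmission delays (L/R per hop): 5.38947, 213.333, 393.846, 114.798 μs; sum = 727.367 μs.
Propagation delays (d/s per hop): 3666.67, 120000, 120000, 20.0556 μs; sum = 243687 μs.
Processing at 3 router(s): 3 × 0.34 ms = 1020 μs.
End-to-end = 245400 μs.

245400 μs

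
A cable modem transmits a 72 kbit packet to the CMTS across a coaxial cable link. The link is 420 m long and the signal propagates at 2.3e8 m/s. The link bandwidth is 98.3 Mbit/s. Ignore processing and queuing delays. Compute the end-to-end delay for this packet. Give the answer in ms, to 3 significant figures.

L = 72000 bits.
Transmission delay = L/R = 72000 / 98300000 = 0.732452 ms.
Propagation delay = d/s = 420 m / 2.3e+08 m/s = 0.00182609 ms.
Total = 0.734 ms.

0.734 ms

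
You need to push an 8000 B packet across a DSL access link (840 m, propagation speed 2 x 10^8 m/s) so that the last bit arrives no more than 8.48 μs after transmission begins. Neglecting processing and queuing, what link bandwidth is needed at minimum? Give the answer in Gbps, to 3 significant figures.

15.0 Gbps

L = 64000 bits.
Propagation delay = 840 / 200000000 = 4.2 μs.
Transmission budget = 8.48 − 4.2 = 4.28 μs.
R ≥ L / t_tx = 64000 bits / 4.28e-06 s = 15.0 Gbps.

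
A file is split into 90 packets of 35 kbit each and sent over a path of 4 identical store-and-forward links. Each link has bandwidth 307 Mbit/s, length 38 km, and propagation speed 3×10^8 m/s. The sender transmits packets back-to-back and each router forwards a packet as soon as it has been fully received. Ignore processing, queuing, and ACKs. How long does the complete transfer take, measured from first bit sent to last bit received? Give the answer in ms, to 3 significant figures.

11.1 ms

Per-hop transmission t_tx = L/R = 35000/307000000 = 0.114007 ms.
Per-hop propagation t_prop = 38000/300000000 = 0.126667 ms.
Pipeline fill: first packet needs 4·t_tx to clear all hops; remaining 89 packets each add one t_tx.
Total = (4+90-1)·t_tx + 4·t_prop = 93·0.114007 + 4·0.126667 = 11.1 ms.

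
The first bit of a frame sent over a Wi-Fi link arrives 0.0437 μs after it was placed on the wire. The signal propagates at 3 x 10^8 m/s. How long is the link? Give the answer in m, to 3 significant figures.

13.1 m

d = s × t_prop = 300000000 × 4.37e-08 = 13.1 m.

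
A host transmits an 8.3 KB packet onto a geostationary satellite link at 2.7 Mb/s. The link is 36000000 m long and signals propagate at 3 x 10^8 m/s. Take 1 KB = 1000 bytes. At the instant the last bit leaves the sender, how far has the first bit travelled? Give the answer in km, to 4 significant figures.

t_tx = L/R = 66400/2700000 = 0.0245926 s.
Distance = s × t_tx = 300000000 × 0.0245926 = 7378 km.

7378 km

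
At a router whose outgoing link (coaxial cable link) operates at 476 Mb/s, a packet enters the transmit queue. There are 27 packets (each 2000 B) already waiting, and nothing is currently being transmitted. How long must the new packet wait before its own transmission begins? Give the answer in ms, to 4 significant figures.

0.9076 ms

Each queued packet: L/R = 16000/476000000 = 0.0336134 ms.
27 queued → 0.907563 ms.
Queuing delay = 0.9076 ms.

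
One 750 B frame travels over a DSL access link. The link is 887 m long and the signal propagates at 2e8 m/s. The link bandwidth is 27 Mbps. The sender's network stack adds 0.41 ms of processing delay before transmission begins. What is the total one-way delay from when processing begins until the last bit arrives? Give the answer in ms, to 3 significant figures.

L = 750 × 8 = 6000 bits.
Transmission delay = L/R = 6000 / 27000000 = 0.222222 ms.
Propagation delay = d/s = 887 m / 200000000 m/s = 0.004435 ms.
Plus processing delay 0.41 ms = 0.41 ms.
Total = 0.637 ms.

0.637 ms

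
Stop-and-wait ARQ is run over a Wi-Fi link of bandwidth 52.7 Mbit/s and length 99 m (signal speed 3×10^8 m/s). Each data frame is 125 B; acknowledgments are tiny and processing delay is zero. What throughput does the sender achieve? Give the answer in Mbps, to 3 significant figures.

50.9 Mbps

t_tx = L/R = 1000/52700000 = 1.89753e-05 s.
t_prop = 99/300000000 = 3.3e-07 s; RTT = 6.6e-07 s.
Cycle = t_tx + RTT = 1.96353e-05 s.
Throughput = L / cycle = 1000 / 1.96353e-05 = 50.9 Mbps.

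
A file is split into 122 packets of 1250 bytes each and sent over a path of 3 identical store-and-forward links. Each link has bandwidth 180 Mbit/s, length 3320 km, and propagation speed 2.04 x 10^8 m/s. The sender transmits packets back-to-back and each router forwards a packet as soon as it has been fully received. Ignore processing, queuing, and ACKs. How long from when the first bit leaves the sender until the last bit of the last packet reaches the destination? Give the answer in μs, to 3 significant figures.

55700 μs

Per-hop transmission t_tx = L/R = 10000/180000000 = 55.5556 μs.
Per-hop propagation t_prop = 3320000/204000000 = 16274.5 μs.
Pipeline fill: first packet needs 3·t_tx to clear all hops; remaining 121 packets each add one t_tx.
Total = (3+122-1)·t_tx + 3·t_prop = 124·55.5556 + 3·16274.5 = 55700 μs.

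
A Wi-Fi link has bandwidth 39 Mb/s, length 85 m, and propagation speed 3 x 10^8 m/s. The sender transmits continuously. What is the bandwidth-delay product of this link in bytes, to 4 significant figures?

1.381 bytes

Propagation delay = 85 / 300000000 = 2.83333e-07 s.
BDP = R × t_prop = 39000000 × 2.83333e-07 = 11.05 bits.
In bytes: 11.05/8 = 1.381 bytes.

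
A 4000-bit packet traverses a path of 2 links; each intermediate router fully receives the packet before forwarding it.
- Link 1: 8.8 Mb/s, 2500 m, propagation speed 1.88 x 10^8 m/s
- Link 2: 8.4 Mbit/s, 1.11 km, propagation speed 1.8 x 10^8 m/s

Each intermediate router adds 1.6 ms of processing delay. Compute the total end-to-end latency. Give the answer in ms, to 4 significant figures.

Transmission delays (L/R per hop): 0.454545, 0.47619 ms; sum = 0.930736 ms.
Propagation delays (d/s per hop): 0.0132979, 0.00616667 ms; sum = 0.0194645 ms.
Processing at 1 router(s): 1 × 1.6 ms = 1.6 ms.
End-to-end = 2.550 ms.

2.550 ms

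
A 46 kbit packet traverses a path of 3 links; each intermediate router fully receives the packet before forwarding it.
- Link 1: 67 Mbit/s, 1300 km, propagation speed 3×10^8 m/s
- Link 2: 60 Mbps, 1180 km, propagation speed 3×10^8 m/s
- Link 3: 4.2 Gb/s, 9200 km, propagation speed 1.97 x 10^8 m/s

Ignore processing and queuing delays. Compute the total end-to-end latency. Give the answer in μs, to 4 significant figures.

L = 46000 bits.
Transmission delays (L/R per hop): 686.567, 766.667, 10.9524 μs; sum = 1464.19 μs.
Propagation delays (d/s per hop): 4333.33, 3933.33, 46700.5 μs; sum = 54967.2 μs.
End-to-end = 56430 μs.

56430 μs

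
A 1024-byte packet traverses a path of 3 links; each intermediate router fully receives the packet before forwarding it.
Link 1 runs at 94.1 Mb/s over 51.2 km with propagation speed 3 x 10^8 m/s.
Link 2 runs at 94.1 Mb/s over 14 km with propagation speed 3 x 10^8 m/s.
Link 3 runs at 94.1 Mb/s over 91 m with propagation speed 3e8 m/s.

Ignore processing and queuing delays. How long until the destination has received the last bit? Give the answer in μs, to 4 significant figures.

L = 1024 × 8 = 8192 bits.
Transmission delay per hop = L/R = 8192/94100000 = 87.0563 μs; 3 hops → 261.169 μs.
Propagation delays (d/s per hop): 170.667, 46.6667, 0.303333 μs; sum = 217.637 μs.
End-to-end = 478.8 μs.

478.8 μs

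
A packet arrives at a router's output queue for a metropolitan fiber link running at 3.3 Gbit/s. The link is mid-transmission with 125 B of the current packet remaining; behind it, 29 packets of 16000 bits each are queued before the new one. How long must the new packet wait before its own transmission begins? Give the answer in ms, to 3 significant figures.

0.141 ms

Each queued packet: L/R = 16000/3300000000 = 0.00484848 ms.
29 queued → 0.140606 ms.
Plus remaining 1000 bits of current packet: 0.00030303 ms.
Queuing delay = 0.141 ms.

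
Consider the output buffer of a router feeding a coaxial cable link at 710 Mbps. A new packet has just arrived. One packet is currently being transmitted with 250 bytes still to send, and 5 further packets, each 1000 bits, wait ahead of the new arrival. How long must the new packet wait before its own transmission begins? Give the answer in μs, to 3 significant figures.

Each queued packet: L/R = 1000/710000000 = 1.40845 μs.
5 queued → 7.04225 μs.
Plus remaining 2000 bits of current packet: 2.8169 μs.
Queuing delay = 9.86 μs.

9.86 μs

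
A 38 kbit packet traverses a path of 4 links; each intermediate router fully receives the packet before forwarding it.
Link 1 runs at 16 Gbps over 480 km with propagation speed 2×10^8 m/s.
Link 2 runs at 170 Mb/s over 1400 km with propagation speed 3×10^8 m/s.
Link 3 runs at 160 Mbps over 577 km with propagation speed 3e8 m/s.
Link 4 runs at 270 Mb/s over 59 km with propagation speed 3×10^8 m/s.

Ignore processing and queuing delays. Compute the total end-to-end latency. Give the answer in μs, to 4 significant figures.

9791 μs

L = 38000 bits.
Transmission delays (L/R per hop): 2.375, 223.529, 237.5, 140.741 μs; sum = 604.145 μs.
Propagation delays (d/s per hop): 2400, 4666.67, 1923.33, 196.667 μs; sum = 9186.67 μs.
End-to-end = 9791 μs.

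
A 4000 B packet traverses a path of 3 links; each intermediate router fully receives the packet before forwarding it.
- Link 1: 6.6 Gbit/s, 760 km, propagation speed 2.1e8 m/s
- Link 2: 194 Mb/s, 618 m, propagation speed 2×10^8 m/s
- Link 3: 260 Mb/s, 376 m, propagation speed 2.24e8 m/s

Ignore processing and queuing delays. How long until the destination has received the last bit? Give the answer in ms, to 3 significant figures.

L = 4000 × 8 = 32000 bits.
Transmission delays (L/R per hop): 0.00484848, 0.164948, 0.123077 ms; sum = 0.292874 ms.
Propagation delays (d/s per hop): 3.61905, 0.00309, 0.00167857 ms; sum = 3.62382 ms.
End-to-end = 3.92 ms.

3.92 ms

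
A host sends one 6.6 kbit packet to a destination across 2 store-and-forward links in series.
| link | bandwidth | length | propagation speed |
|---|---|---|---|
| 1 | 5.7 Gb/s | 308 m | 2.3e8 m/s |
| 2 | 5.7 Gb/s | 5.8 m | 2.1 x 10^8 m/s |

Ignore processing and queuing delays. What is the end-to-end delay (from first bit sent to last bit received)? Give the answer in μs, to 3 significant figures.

L = 6600 bits.
Transmission delay per hop = L/R = 6600/5700000000 = 1.15789 μs; 2 hops → 2.31579 μs.
Propagation delays (d/s per hop): 1.33913, 0.027619 μs; sum = 1.36675 μs.
End-to-end = 3.68 μs.

3.68 μs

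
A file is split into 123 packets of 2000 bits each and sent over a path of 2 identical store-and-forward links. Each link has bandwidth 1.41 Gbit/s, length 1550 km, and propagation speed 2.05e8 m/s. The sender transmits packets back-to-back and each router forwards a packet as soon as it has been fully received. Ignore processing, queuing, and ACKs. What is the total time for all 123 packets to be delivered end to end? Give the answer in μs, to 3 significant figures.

15300 μs

Per-hop transmission t_tx = L/R = 2000/1410000000 = 1.41844 μs.
Per-hop propagation t_prop = 1550000/2.05e+08 = 7560.98 μs.
Pipeline fill: first packet needs 2·t_tx to clear all hops; remaining 122 packets each add one t_tx.
Total = (2+123-1)·t_tx + 2·t_prop = 124·1.41844 + 2·7560.98 = 15300 μs.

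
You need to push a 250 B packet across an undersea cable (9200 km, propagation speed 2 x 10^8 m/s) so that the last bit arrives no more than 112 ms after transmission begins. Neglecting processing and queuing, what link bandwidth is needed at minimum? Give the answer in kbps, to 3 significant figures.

30.3 kbps

L = 2000 bits.
Propagation delay = 9200000 / 200000000 = 46 ms.
Transmission budget = 112 − 46 = 66 ms.
R ≥ L / t_tx = 2000 bits / 0.066 s = 30.3 kbps.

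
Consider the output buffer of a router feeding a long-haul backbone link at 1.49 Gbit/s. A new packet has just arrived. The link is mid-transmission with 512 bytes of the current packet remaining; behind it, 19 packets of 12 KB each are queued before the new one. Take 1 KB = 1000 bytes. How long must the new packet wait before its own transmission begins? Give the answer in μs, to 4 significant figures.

Each queued packet: L/R = 96000/1490000000 = 64.4295 μs.
19 queued → 1224.16 μs.
Plus remaining 4096 bits of current packet: 2.74899 μs.
Queuing delay = 1227 μs.

1227 μs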